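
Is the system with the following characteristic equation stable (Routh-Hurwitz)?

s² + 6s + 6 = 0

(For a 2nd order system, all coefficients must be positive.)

Coefficients: 1, 6, 6. All positive, so system is stable.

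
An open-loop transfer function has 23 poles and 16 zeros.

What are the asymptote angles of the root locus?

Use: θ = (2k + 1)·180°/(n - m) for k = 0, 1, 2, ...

n - m = 23 - 16 = 7. Angles: θk = (2k + 1)·180°/7 = 25.71°, 77.14°, 128.57°, 180°, 231.43°, 282.86°, 334.29°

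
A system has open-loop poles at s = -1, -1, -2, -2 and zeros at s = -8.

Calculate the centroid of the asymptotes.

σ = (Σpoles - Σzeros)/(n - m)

σ = (Σpoles - Σzeros)/(n - m) = (-6 - (-8))/(4 - 1) = 2/3 = 0.67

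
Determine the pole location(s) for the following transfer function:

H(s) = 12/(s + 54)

Pole is where denominator = 0: s + 54 = 0, so s = -54.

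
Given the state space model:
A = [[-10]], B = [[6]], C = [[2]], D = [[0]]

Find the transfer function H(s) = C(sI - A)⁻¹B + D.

(sI - A)⁻¹ = 1/(s + 10). H(s) = 2 × 6/(s + 10) + 0 = 12/(s + 10).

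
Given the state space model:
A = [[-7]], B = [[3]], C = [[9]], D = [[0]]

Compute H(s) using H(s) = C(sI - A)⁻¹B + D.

(sI - A)⁻¹ = 1/(s + 7). H(s) = 9 × 3/(s + 7) + 0 = 27/(s + 7).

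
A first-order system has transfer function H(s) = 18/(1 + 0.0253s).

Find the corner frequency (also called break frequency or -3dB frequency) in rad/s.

Corner frequency = 1/τ = 1/0.0253 = 39.526 rad/s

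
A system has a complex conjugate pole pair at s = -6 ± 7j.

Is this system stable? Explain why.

Real part of poles is -6 (< 0, left half-plane). Stable.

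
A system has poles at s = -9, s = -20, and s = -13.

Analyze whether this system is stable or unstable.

All poles are in the left half-plane. System is stable.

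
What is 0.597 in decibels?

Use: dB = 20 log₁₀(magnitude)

dB = 20 log₁₀(0.597) = -4.5 dB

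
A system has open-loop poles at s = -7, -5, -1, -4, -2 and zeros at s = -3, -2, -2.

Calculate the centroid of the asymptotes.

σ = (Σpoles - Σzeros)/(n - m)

σ = (Σpoles - Σzeros)/(n - m) = (-19 - (-7))/(5 - 3) = -12/2 = -6.0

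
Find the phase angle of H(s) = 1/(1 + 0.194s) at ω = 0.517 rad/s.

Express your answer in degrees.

Phase = -arctan(ωτ) = -arctan(0.517 × 0.194) = -5.7°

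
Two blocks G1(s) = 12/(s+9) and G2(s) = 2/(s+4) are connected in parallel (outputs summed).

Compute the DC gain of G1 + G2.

Parallel: G_eq = G1 + G2. DC gain = G1(0) + G2(0) = 12/9 + 2/4 = 1.3333 + 0.5 = 1.8333.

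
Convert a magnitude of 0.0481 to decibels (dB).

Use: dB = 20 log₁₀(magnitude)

dB = 20 log₁₀(0.0481) = -26.4 dB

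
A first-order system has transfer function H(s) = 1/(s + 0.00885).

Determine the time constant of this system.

For H(s) = 1/(s + 1/τ), the pole is at -1/τ = -0.00885, so τ = 1/0.00885 = 113 s.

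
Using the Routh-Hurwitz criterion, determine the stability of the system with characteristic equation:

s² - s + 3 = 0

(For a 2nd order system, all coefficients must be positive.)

Coefficients: 1, -1, 3. b=-1 not positive, so system is unstable.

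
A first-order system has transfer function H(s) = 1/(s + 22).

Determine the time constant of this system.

For H(s) = 1/(s + 1/τ), the pole is at -1/τ = -22, so τ = 1/22 = 0.0455 s.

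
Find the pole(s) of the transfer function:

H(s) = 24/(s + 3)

Pole is where denominator = 0: s + 3 = 0, so s = -3.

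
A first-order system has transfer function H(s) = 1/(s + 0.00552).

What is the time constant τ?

For H(s) = 1/(s + 1/τ), the pole is at -1/τ = -0.00552, so τ = 1/0.00552 = 181.2 s.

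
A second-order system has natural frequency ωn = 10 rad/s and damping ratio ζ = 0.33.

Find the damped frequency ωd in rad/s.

ωd = ωn√(1 - ζ²) = 10√(1 - 0.33²) = 9.44 rad/s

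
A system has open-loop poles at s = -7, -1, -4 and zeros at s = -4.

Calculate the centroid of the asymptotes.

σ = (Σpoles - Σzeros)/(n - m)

σ = (Σpoles - Σzeros)/(n - m) = (-12 - (-4))/(3 - 1) = -8/2 = -4.0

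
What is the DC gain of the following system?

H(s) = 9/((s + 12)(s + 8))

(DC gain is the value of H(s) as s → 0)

DC gain = H(0) = 9/(12 × 8) = 9/96 = 0.09375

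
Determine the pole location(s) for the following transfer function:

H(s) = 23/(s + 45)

Pole is where denominator = 0: s + 45 = 0, so s = -45.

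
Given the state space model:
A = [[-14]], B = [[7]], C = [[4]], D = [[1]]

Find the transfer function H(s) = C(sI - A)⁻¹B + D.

(sI - A)⁻¹ = 1/(s + 14). H(s) = 4×7/(s + 14) + 1 = (s + 42)/(s + 14).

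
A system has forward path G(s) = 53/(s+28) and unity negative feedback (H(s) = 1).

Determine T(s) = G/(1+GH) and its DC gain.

T(s) = G/(1+GH) = [53/(s+28)] / [1 + 53/(s+28)] = 53/(s+28+53) = 53/(s+81). DC gain = 53/81 = 0.6543.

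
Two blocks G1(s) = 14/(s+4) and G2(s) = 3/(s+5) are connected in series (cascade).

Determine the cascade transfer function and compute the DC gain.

Series: multiply transfer functions. G_eq = 14/(s+4) × 3/(s+5) = 42/((s+4)(s+5)). DC gain = 42/(4×5) = 2.1.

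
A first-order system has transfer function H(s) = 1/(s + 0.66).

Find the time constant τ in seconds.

For H(s) = 1/(s + 1/τ), the pole is at -1/τ = -0.66, so τ = 1/0.66 = 1.5152 s.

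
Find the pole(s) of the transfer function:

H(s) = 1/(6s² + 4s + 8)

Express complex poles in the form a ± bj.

Discriminant = 4² - 4×6×8 = 16 - 192 = -176 < 0, so the poles are a complex conjugate pair s = (-4 ± j√176)/(2×6). Real part = -4/(2×6) = -4/12 ≈ -0.3333; imaginary part = ±√176/(2×6) ≈ 1.1055. Poles: s = -0.3333 ± 1.1055j.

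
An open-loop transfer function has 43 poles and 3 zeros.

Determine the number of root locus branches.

Root locus has n branches where n = number of poles = 43.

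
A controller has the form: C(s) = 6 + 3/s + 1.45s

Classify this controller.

This is a Proportional-Integral-Derivative (PID) controller.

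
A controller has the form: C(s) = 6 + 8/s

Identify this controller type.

This is a Proportional-Integral (PI) controller.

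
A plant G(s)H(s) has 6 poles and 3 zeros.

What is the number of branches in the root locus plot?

Root locus has n branches where n = number of poles = 6.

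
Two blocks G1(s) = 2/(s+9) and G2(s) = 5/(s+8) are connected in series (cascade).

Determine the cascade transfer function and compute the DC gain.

Series: multiply transfer functions. G_eq = 2/(s+9) × 5/(s+8) = 10/((s+9)(s+8)). DC gain = 10/(9×8) = 0.1389.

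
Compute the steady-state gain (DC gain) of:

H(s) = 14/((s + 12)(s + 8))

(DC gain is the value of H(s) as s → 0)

DC gain = H(0) = 14/(12 × 8) = 14/96 = 0.1458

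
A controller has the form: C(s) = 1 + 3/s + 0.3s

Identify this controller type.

This is a Proportional-Integral-Derivative (PID) controller.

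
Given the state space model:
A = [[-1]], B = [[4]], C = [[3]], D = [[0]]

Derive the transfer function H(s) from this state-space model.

(sI - A)⁻¹ = 1/(s + 1). H(s) = 3 × 4/(s + 1) + 0 = 12/(s + 1).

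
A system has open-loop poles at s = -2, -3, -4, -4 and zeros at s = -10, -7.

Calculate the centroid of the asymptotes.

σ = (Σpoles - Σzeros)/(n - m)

σ = (Σpoles - Σzeros)/(n - m) = (-13 - (-17))/(4 - 2) = 4/2 = 2.0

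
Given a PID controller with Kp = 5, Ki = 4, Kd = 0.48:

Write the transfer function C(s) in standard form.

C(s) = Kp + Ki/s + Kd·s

Substituting values: C(s) = 5 + 4/s + 0.48s = (0.48s² + 5s + 4)/s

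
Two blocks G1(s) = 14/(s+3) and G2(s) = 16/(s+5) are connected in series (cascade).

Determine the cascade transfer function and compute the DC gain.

Series: multiply transfer functions. G_eq = 14/(s+3) × 16/(s+5) = 224/((s+3)(s+5)). DC gain = 224/(3×5) = 14.9333.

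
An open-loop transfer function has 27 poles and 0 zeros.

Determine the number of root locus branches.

Root locus has n branches where n = number of poles = 27.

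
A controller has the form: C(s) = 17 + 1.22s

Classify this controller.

This is a Proportional-Derivative (PD) controller.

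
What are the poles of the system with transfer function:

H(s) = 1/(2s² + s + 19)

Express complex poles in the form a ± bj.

Discriminant = 1² - 4×2×19 = 1 - 152 = -151 < 0, so the poles are a complex conjugate pair s = (-1 ± j√151)/(2×2). Real part = -1/(2×2) = -1/4 = -0.25; imaginary part = ±√151/(2×2) ≈ 3.0721. Poles: s = -0.25 ± 3.0721j.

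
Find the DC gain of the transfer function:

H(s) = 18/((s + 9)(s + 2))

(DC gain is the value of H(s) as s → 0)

DC gain = H(0) = 18/(9 × 2) = 18/18 = 1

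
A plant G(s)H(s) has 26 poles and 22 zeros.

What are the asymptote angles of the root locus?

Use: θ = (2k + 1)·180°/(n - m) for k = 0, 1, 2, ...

n - m = 26 - 22 = 4. Angles: θk = (2k + 1)·180°/4 = 45°, 135°, 225°, 315°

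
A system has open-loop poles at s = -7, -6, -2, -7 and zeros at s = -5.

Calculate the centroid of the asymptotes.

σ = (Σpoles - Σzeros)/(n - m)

σ = (Σpoles - Σzeros)/(n - m) = (-22 - (-5))/(4 - 1) = -17/3 = -5.67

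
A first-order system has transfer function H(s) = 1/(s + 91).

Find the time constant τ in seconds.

For H(s) = 1/(s + 1/τ), the pole is at -1/τ = -91, so τ = 1/91 = 0.0110 s.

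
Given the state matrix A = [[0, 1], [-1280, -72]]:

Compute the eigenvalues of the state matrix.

det(A - λI) = λ² - (-72)λ + 1280 = (λ - (-32))(λ - (-40)). Eigenvalues: -32, -40.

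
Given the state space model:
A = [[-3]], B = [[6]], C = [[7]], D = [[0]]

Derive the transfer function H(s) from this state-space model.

(sI - A)⁻¹ = 1/(s + 3). H(s) = 7 × 6/(s + 3) + 0 = 42/(s + 3).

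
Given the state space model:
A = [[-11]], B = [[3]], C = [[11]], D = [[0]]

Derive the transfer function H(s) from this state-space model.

(sI - A)⁻¹ = 1/(s + 11). H(s) = 11 × 3/(s + 11) + 0 = 33/(s + 11).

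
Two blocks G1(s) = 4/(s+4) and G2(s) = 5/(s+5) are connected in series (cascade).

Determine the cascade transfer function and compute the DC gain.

Series: multiply transfer functions. G_eq = 4/(s+4) × 5/(s+5) = 20/((s+4)(s+5)). DC gain = 20/(4×5) = 1.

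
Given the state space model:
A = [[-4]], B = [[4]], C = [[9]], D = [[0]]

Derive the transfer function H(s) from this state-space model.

(sI - A)⁻¹ = 1/(s + 4). H(s) = 9 × 4/(s + 4) + 0 = 36/(s + 4).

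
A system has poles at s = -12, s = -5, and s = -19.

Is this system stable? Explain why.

All poles are in the left half-plane. System is stable.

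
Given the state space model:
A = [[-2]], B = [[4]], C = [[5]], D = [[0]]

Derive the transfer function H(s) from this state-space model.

(sI - A)⁻¹ = 1/(s + 2). H(s) = 5 × 4/(s + 2) + 0 = 20/(s + 2).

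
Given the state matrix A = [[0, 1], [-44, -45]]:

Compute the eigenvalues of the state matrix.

det(A - λI) = λ² - (-45)λ + 44 = (λ - (-1))(λ - (-44)). Eigenvalues: -1, -44.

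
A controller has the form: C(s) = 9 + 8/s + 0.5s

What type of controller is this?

This is a Proportional-Integral-Derivative (PID) controller.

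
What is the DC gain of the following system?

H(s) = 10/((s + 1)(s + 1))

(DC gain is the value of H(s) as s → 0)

DC gain = H(0) = 10/(1 × 1) = 10/1 = 10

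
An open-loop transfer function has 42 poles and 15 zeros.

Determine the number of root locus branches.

Root locus has n branches where n = number of poles = 42.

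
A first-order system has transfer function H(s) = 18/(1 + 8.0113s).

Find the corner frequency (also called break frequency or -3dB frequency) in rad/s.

Corner frequency = 1/τ = 1/8.0113 = 0.125 rad/s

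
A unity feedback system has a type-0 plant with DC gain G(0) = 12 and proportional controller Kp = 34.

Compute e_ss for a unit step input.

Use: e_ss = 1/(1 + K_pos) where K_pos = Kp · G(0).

K_pos = Kp · G(0) = 34 × 12 = 408. e_ss = 1/(1 + 408) = 0.0024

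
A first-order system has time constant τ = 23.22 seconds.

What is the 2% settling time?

For first-order system, 2% settling time ≈ 4τ = 4 × 23.22 = 92.88 s.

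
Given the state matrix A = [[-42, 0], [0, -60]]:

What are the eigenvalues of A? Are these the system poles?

For diagonal matrix, eigenvalues are diagonal entries: λ₁ = -42, λ₂ = -60. Eigenvalues of A = system poles.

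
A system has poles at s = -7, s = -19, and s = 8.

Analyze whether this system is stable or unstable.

Pole(s) at s = 8 are not in the left half-plane. System is unstable.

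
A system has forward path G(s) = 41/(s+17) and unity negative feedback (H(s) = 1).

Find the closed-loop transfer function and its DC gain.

T(s) = G/(1+GH) = [41/(s+17)] / [1 + 41/(s+17)] = 41/(s+17+41) = 41/(s+58). DC gain = 41/58 = 0.7069.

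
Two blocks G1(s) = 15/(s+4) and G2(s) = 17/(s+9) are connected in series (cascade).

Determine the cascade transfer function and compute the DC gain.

Series: multiply transfer functions. G_eq = 15/(s+4) × 17/(s+9) = 255/((s+4)(s+9)). DC gain = 255/(4×9) = 7.0833.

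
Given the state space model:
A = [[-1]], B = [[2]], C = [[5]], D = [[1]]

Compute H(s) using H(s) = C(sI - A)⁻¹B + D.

(sI - A)⁻¹ = 1/(s + 1). H(s) = 5×2/(s + 1) + 1 = (s + 11)/(s + 1).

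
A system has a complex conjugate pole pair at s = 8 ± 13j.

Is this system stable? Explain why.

Real part of poles is 8 (> 0, right half-plane). Unstable.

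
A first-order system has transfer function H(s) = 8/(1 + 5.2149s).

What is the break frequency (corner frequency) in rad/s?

Corner frequency = 1/τ = 1/5.2149 = 0.192 rad/s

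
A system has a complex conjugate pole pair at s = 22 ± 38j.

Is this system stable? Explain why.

Real part of poles is 22 (> 0, right half-plane). Unstable.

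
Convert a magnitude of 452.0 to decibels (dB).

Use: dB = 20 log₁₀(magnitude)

dB = 20 log₁₀(452.0) = 53.1 dB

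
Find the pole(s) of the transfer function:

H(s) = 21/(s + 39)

Pole is where denominator = 0: s + 39 = 0, so s = -39.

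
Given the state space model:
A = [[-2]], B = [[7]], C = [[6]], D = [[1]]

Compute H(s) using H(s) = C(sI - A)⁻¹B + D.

(sI - A)⁻¹ = 1/(s + 2). H(s) = 6×7/(s + 2) + 1 = (s + 44)/(s + 2).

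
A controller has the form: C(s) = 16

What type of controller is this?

This is a Proportional (P) controller.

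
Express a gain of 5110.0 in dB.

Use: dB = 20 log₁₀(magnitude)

dB = 20 log₁₀(5110.0) = 74.2 dB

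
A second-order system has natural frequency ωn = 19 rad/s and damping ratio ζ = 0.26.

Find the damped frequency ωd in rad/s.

ωd = ωn√(1 - ζ²) = 19√(1 - 0.26²) = 18.35 rad/s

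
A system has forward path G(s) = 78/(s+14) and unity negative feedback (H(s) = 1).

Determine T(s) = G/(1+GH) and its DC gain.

T(s) = G/(1+GH) = [78/(s+14)] / [1 + 78/(s+14)] = 78/(s+14+78) = 78/(s+92). DC gain = 78/92 = 0.8478.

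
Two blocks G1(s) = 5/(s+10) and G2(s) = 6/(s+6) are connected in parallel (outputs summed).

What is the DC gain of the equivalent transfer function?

Parallel: G_eq = G1 + G2. DC gain = G1(0) + G2(0) = 5/10 + 6/6 = 0.5 + 1 = 1.5.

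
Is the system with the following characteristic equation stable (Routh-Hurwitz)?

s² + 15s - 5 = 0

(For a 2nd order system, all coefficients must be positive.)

Coefficients: 1, 15, -5. c=-5 not positive, so system is unstable.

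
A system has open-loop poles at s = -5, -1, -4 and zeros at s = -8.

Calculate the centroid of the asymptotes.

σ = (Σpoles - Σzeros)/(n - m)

σ = (Σpoles - Σzeros)/(n - m) = (-10 - (-8))/(3 - 1) = -2/2 = -1.0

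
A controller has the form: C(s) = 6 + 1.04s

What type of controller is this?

This is a Proportional-Derivative (PD) controller.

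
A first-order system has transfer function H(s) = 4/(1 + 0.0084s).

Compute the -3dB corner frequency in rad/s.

Corner frequency = 1/τ = 1/0.0084 = 119.048 rad/s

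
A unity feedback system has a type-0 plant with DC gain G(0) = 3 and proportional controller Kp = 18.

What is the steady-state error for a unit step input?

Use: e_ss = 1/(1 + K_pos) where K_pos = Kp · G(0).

K_pos = Kp · G(0) = 18 × 3 = 54. e_ss = 1/(1 + 54) = 0.0182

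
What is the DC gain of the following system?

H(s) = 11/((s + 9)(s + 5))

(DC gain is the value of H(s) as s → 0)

DC gain = H(0) = 11/(9 × 5) = 11/45 = 0.2444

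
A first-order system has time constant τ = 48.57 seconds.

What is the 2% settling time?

For first-order system, 2% settling time ≈ 4τ = 4 × 48.57 = 194.28 s.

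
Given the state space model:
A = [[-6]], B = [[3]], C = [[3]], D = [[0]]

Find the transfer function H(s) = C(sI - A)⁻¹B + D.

(sI - A)⁻¹ = 1/(s + 6). H(s) = 3 × 3/(s + 6) + 0 = 9/(s + 6).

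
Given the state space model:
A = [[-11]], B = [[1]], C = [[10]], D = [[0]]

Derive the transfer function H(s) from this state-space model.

(sI - A)⁻¹ = 1/(s + 11). H(s) = 10 × 1/(s + 11) + 0 = 10/(s + 11).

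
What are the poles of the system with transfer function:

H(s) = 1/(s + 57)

Pole is where denominator = 0: s + 57 = 0, so s = -57.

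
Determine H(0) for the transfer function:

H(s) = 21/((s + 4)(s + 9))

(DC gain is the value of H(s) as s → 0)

DC gain = H(0) = 21/(4 × 9) = 21/36 = 0.5833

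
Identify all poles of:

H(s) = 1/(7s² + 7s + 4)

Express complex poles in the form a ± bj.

Discriminant = 7² - 4×7×4 = 49 - 112 = -63 < 0, so the poles are a complex conjugate pair s = (-7 ± j√63)/(2×7). Real part = -7/(2×7) = -7/14 = -0.5; imaginary part = ±√63/(2×7) ≈ 0.5669. Poles: s = -0.5 ± 0.5669j.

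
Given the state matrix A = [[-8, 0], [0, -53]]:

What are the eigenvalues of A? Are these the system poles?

For diagonal matrix, eigenvalues are diagonal entries: λ₁ = -8, λ₂ = -53. Eigenvalues of A = system poles.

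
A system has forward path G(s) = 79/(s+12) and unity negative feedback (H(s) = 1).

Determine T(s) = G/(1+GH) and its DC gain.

T(s) = G/(1+GH) = [79/(s+12)] / [1 + 79/(s+12)] = 79/(s+12+79) = 79/(s+91). DC gain = 79/91 = 0.8681.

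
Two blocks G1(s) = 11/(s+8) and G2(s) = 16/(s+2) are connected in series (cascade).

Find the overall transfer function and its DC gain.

Series: multiply transfer functions. G_eq = 11/(s+8) × 16/(s+2) = 176/((s+8)(s+2)). DC gain = 176/(8×2) = 11.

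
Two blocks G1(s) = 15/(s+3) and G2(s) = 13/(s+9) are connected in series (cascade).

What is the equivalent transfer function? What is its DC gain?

Series: multiply transfer functions. G_eq = 15/(s+3) × 13/(s+9) = 195/((s+3)(s+9)). DC gain = 195/(3×9) = 7.2222.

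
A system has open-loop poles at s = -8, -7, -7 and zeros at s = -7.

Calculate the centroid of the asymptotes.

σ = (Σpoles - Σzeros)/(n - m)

σ = (Σpoles - Σzeros)/(n - m) = (-22 - (-7))/(3 - 1) = -15/2 = -7.5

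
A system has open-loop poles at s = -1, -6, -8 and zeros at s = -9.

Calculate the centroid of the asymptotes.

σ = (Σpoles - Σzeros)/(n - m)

σ = (Σpoles - Σzeros)/(n - m) = (-15 - (-9))/(3 - 1) = -6/2 = -3.0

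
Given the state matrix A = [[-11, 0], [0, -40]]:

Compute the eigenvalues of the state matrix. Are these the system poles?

For diagonal matrix, eigenvalues are diagonal entries: λ₁ = -11, λ₂ = -40. Eigenvalues of A = system poles.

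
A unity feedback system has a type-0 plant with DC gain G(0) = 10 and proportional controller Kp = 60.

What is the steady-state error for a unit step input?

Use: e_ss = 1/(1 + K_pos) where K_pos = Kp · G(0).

K_pos = Kp · G(0) = 60 × 10 = 600. e_ss = 1/(1 + 600) = 0.0017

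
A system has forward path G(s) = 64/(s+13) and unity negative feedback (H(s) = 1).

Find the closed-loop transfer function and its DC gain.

T(s) = G/(1+GH) = [64/(s+13)] / [1 + 64/(s+13)] = 64/(s+13+64) = 64/(s+77). DC gain = 64/77 = 0.8312.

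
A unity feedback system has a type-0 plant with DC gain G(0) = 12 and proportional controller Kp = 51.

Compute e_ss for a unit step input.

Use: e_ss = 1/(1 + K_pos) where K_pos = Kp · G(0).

K_pos = Kp · G(0) = 51 × 12 = 612. e_ss = 1/(1 + 612) = 0.0016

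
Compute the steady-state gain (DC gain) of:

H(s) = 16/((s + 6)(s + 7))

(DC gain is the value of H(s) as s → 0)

DC gain = H(0) = 16/(6 × 7) = 16/42 = 0.3810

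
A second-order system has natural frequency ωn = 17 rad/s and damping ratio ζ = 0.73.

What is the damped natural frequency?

ωd = ωn√(1 - ζ²) = 17√(1 - 0.73²) = 11.62 rad/s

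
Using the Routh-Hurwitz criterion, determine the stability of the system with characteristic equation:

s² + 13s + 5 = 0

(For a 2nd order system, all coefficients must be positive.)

Coefficients: 1, 13, 5. All positive, so system is stable.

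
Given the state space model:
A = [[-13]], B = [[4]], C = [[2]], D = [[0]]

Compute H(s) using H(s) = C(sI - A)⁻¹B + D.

(sI - A)⁻¹ = 1/(s + 13). H(s) = 2 × 4/(s + 13) + 0 = 8/(s + 13).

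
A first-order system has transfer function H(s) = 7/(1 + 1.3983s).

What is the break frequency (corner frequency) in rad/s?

Corner frequency = 1/τ = 1/1.3983 = 0.715 rad/s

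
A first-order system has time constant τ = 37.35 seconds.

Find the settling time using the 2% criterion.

For first-order system, 2% settling time ≈ 4τ = 4 × 37.35 = 149.4 s.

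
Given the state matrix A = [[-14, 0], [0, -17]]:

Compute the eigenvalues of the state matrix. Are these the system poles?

For diagonal matrix, eigenvalues are diagonal entries: λ₁ = -14, λ₂ = -17. Eigenvalues of A = system poles.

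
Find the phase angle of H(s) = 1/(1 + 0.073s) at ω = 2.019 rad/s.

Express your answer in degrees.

Phase = -arctan(ωτ) = -arctan(2.019 × 0.073) = -8.4°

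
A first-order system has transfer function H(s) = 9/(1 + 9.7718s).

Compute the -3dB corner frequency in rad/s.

Corner frequency = 1/τ = 1/9.7718 = 0.102 rad/s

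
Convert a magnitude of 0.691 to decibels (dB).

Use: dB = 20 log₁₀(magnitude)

dB = 20 log₁₀(0.691) = -3.2 dB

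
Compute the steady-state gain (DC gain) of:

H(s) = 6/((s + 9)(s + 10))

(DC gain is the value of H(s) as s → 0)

DC gain = H(0) = 6/(9 × 10) = 6/90 = 0.0667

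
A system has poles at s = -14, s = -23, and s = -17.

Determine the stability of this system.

All poles are in the left half-plane. System is stable.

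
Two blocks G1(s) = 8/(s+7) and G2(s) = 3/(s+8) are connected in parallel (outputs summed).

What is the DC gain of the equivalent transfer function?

Parallel: G_eq = G1 + G2. DC gain = G1(0) + G2(0) = 8/7 + 3/8 = 1.1429 + 0.375 = 1.5179.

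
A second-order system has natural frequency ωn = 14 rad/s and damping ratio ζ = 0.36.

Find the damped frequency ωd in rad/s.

ωd = ωn√(1 - ζ²) = 14√(1 - 0.36²) = 13.06 rad/s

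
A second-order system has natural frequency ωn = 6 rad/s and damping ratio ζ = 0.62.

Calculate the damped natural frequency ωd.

ωd = ωn√(1 - ζ²) = 6√(1 - 0.62²) = 4.71 rad/s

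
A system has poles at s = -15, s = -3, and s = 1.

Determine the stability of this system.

Pole(s) at s = 1 are not in the left half-plane. System is unstable.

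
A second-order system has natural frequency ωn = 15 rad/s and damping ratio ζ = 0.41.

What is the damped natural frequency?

ωd = ωn√(1 - ζ²) = 15√(1 - 0.41²) = 13.68 rad/s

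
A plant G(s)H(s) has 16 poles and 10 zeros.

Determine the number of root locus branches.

Root locus has n branches where n = number of poles = 16.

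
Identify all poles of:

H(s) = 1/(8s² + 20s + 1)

Discriminant = 20² - 4×8×1 = 400 - 32 = 368 > 0, so two distinct real poles. Using quadratic formula: s = (-20 ± √368)/(2×8) = (-20 ± √368)/16, with √368 ≈ 19.1833. s₁ ≈ -0.0510, s₂ ≈ -2.4490. Poles: s₁ = -0.0510, s₂ = -2.4490.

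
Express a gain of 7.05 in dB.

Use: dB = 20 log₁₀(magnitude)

dB = 20 log₁₀(7.05) = 17.0 dB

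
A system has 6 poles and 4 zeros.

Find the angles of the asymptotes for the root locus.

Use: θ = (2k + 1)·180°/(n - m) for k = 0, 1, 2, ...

n - m = 6 - 4 = 2. Angles: θk = (2k + 1)·180°/2 = 90°, 270°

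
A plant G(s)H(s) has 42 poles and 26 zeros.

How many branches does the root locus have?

Root locus has n branches where n = number of poles = 42.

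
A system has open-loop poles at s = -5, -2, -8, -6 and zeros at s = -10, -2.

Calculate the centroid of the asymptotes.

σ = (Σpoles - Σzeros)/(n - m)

σ = (Σpoles - Σzeros)/(n - m) = (-21 - (-12))/(4 - 2) = -9/2 = -4.5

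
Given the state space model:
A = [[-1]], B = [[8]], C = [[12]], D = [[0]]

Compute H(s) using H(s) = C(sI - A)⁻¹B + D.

(sI - A)⁻¹ = 1/(s + 1). H(s) = 12 × 8/(s + 1) + 0 = 96/(s + 1).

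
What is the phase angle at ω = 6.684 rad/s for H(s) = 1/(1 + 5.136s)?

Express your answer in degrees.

Phase = -arctan(ωτ) = -arctan(6.684 × 5.136) = -88.3°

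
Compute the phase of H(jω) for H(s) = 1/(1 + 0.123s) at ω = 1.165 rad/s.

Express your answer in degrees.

Phase = -arctan(ωτ) = -arctan(1.165 × 0.123) = -8.2°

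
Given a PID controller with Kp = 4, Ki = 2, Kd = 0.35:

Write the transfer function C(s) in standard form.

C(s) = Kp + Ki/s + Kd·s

Substituting values: C(s) = 4 + 2/s + 0.35s = (0.35s² + 4s + 2)/s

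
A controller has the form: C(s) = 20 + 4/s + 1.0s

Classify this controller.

This is a Proportional-Integral-Derivative (PID) controller.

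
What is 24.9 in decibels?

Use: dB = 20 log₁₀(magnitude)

dB = 20 log₁₀(24.9) = 27.9 dB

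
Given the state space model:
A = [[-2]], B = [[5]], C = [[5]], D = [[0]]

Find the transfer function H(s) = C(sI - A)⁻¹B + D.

(sI - A)⁻¹ = 1/(s + 2). H(s) = 5 × 5/(s + 2) + 0 = 25/(s + 2).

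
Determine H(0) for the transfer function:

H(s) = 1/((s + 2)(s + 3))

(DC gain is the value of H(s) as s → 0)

DC gain = H(0) = 1/(2 × 3) = 1/6 = 0.1667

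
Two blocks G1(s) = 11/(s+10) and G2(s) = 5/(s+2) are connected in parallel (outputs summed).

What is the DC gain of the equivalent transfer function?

Parallel: G_eq = G1 + G2. DC gain = G1(0) + G2(0) = 11/10 + 5/2 = 1.1 + 2.5 = 3.6.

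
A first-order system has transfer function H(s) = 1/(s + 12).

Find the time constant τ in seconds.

For H(s) = 1/(s + 1/τ), the pole is at -1/τ = -12, so τ = 1/12 = 0.0833 s.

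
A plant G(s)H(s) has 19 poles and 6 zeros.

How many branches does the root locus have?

Root locus has n branches where n = number of poles = 19.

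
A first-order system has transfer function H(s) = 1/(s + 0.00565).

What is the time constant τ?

For H(s) = 1/(s + 1/τ), the pole is at -1/τ = -0.00565, so τ = 1/0.00565 = 177 s.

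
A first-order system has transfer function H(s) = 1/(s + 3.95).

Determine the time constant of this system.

For H(s) = 1/(s + 1/τ), the pole is at -1/τ = -3.95, so τ = 1/3.95 = 0.2532 s.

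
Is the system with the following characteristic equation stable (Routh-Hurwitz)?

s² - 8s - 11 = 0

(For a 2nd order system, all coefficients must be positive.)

Coefficients: 1, -8, -11. b=-8, c=-11 not positive, so system is unstable.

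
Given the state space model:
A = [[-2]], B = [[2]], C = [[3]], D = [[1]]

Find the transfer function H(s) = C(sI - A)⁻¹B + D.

(sI - A)⁻¹ = 1/(s + 2). H(s) = 3×2/(s + 2) + 1 = (s + 8)/(s + 2).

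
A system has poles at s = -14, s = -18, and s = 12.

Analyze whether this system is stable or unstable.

Pole(s) at s = 12 are not in the left half-plane. System is unstable.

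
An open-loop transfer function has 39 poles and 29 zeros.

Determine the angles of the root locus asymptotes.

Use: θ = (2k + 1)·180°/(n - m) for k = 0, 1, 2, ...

n - m = 39 - 29 = 10. Angles: θk = (2k + 1)·180°/10 = 18°, 54°, 90°, 126°, 162°, 198°, 234°, 270°, 306°, 342°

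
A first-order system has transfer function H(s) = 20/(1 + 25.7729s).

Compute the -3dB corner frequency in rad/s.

Corner frequency = 1/τ = 1/25.7729 = 0.039 rad/s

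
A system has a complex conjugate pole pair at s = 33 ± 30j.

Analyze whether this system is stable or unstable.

Real part of poles is 33 (> 0, right half-plane). Unstable.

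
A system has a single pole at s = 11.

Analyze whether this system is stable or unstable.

Pole at s = 11 is in the right half-plane. Unstable.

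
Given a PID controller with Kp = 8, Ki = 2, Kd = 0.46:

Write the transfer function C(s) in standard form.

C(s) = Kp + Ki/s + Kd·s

Substituting values: C(s) = 8 + 2/s + 0.46s = (0.46s² + 8s + 2)/s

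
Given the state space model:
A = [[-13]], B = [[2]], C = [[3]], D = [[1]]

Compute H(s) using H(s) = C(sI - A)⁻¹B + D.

(sI - A)⁻¹ = 1/(s + 13). H(s) = 3×2/(s + 13) + 1 = (s + 19)/(s + 13).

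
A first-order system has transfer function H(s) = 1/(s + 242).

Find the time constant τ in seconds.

For H(s) = 1/(s + 1/τ), the pole is at -1/τ = -242, so τ = 1/242 = 0.0041 s.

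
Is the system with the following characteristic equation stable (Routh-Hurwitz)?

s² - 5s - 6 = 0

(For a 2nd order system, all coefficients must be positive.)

Coefficients: 1, -5, -6. b=-5, c=-6 not positive, so system is unstable.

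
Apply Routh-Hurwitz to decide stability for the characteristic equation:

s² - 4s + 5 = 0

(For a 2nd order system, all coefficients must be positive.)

Coefficients: 1, -4, 5. b=-4 not positive, so system is unstable.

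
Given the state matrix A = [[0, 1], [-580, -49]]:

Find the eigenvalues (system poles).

det(A - λI) = λ² - (-49)λ + 580 = (λ - (-29))(λ - (-20)). Eigenvalues: -29, -20.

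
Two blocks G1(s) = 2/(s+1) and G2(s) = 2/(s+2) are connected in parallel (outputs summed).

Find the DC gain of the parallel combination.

Parallel: G_eq = G1 + G2. DC gain = G1(0) + G2(0) = 2/1 + 2/2 = 2 + 1 = 3.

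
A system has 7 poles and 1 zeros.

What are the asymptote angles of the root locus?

n - m = 7 - 1 = 6. Angles: θk = (2k + 1)·180°/6 = 30°, 90°, 150°, 210°, 270°, 330°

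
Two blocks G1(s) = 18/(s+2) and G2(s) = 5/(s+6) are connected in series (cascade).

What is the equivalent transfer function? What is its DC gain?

Series: multiply transfer functions. G_eq = 18/(s+2) × 5/(s+6) = 90/((s+2)(s+6)). DC gain = 90/(2×6) = 7.5.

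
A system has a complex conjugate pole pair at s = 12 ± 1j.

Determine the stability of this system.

Real part of poles is 12 (> 0, right half-plane). Unstable.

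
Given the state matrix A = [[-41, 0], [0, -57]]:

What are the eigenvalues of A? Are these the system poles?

For diagonal matrix, eigenvalues are diagonal entries: λ₁ = -41, λ₂ = -57. Eigenvalues of A = system poles.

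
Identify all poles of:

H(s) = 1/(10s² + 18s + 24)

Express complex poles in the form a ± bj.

Discriminant = 18² - 4×10×24 = 324 - 960 = -636 < 0, so the poles are a complex conjugate pair s = (-18 ± j√636)/(2×10). Real part = -18/(2×10) = -18/20 = -0.9; imaginary part = ±√636/(2×10) ≈ 1.2610. Poles: s = -0.9 ± 1.2610j.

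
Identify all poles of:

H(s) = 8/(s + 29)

Pole is where denominator = 0: s + 29 = 0, so s = -29.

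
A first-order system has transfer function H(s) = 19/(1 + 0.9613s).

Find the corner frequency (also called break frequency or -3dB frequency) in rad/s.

Corner frequency = 1/τ = 1/0.9613 = 1.04 rad/s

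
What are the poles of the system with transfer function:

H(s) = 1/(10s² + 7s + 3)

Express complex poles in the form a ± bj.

Discriminant = 7² - 4×10×3 = 49 - 120 = -71 < 0, so the poles are a complex conjugate pair s = (-7 ± j√71)/(2×10). Real part = -7/(2×10) = -7/20 = -0.35; imaginary part = ±√71/(2×10) ≈ 0.4213. Poles: s = -0.35 ± 0.4213j.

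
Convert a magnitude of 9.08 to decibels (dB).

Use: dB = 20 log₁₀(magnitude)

dB = 20 log₁₀(9.08) = 19.2 dB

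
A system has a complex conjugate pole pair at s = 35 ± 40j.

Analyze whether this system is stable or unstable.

Real part of poles is 35 (> 0, right half-plane). Unstable.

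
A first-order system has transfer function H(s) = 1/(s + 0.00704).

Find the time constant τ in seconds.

For H(s) = 1/(s + 1/τ), the pole is at -1/τ = -0.00704, so τ = 1/0.00704 = 142 s.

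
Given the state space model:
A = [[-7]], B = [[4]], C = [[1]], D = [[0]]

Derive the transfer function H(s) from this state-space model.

(sI - A)⁻¹ = 1/(s + 7). H(s) = 1 × 4/(s + 7) + 0 = 4/(s + 7).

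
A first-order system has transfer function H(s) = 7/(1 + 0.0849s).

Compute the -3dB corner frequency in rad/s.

Corner frequency = 1/τ = 1/0.0849 = 11.779 rad/s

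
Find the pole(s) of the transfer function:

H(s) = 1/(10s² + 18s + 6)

Discriminant = 18² - 4×10×6 = 324 - 240 = 84 > 0, so two distinct real poles. Using quadratic formula: s = (-18 ± √84)/(2×10) = (-18 ± √84)/20, with √84 ≈ 9.1652. s₁ ≈ -0.4417, s₂ ≈ -1.3583. Poles: s₁ = -0.4417, s₂ = -1.3583.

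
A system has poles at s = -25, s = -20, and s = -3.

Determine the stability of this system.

All poles are in the left half-plane. System is stable.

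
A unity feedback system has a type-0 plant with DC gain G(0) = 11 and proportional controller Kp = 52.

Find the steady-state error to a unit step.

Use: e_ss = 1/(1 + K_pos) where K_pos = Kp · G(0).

K_pos = Kp · G(0) = 52 × 11 = 572. e_ss = 1/(1 + 572) = 0.0017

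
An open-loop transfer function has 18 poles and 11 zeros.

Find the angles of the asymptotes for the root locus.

n - m = 18 - 11 = 7. Angles: θk = (2k + 1)·180°/7 = 25.71°, 77.14°, 128.57°, 180°, 231.43°, 282.86°, 334.29°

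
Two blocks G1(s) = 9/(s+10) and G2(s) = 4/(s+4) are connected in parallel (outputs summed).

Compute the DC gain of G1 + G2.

Parallel: G_eq = G1 + G2. DC gain = G1(0) + G2(0) = 9/10 + 4/4 = 0.9 + 1 = 1.9.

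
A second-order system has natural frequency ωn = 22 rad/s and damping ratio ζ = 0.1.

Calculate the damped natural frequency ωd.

ωd = ωn√(1 - ζ²) = 22√(1 - 0.1²) = 21.89 rad/s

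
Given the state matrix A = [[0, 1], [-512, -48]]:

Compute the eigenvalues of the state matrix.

det(A - λI) = λ² - (-48)λ + 512 = (λ - (-32))(λ - (-16)). Eigenvalues: -32, -16.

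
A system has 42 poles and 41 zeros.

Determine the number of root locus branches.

Root locus has n branches where n = number of poles = 42.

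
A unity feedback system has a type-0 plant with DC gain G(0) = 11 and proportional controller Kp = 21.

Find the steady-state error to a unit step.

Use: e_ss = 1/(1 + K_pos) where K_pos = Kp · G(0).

K_pos = Kp · G(0) = 21 × 11 = 231. e_ss = 1/(1 + 231) = 0.0043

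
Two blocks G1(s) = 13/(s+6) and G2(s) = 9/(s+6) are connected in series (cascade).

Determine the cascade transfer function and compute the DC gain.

Series: multiply transfer functions. G_eq = 13/(s+6) × 9/(s+6) = 117/((s+6)(s+6)). DC gain = 117/(6×6) = 3.25.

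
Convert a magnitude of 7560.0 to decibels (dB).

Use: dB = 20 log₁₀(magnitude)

dB = 20 log₁₀(7560.0) = 77.6 dB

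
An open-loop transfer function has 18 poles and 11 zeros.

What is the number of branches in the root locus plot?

Root locus has n branches where n = number of poles = 18.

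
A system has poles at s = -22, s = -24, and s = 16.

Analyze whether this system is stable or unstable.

Pole(s) at s = 16 are not in the left half-plane. System is unstable.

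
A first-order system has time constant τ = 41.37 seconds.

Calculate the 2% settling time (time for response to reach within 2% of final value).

For first-order system, 2% settling time ≈ 4τ = 4 × 41.37 = 165.48 s.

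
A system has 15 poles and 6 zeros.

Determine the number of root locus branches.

Root locus has n branches where n = number of poles = 15.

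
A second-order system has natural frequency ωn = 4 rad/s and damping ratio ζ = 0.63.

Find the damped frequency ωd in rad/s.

ωd = ωn√(1 - ζ²) = 4√(1 - 0.63²) = 3.11 rad/s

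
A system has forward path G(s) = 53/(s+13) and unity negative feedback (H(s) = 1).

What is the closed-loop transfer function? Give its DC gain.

T(s) = G/(1+GH) = [53/(s+13)] / [1 + 53/(s+13)] = 53/(s+13+53) = 53/(s+66). DC gain = 53/66 = 0.8030.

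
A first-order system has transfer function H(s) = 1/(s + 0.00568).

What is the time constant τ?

For H(s) = 1/(s + 1/τ), the pole is at -1/τ = -0.00568, so τ = 1/0.00568 = 176.1 s.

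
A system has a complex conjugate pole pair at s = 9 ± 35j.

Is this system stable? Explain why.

Real part of poles is 9 (> 0, right half-plane). Unstable.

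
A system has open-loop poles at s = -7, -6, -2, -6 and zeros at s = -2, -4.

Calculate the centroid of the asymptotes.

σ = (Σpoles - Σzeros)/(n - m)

σ = (Σpoles - Σzeros)/(n - m) = (-21 - (-6))/(4 - 2) = -15/2 = -7.5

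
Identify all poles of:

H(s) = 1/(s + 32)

Pole is where denominator = 0: s + 32 = 0, so s = -32.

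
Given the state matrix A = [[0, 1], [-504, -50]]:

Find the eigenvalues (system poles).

det(A - λI) = λ² - (-50)λ + 504 = (λ - (-36))(λ - (-14)). Eigenvalues: -36, -14.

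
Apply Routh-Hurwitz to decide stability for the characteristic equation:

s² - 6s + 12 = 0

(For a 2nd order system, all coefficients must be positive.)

Coefficients: 1, -6, 12. b=-6 not positive, so system is unstable.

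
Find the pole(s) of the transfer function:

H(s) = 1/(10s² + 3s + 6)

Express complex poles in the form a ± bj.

Discriminant = 3² - 4×10×6 = 9 - 240 = -231 < 0, so the poles are a complex conjugate pair s = (-3 ± j√231)/(2×10). Real part = -3/(2×10) = -3/20 = -0.15; imaginary part = ±√231/(2×10) ≈ 0.7599. Poles: s = -0.15 ± 0.7599j.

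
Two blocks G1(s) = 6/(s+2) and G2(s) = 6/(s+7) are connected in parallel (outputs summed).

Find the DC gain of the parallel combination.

Parallel: G_eq = G1 + G2. DC gain = G1(0) + G2(0) = 6/2 + 6/7 = 3 + 0.8571 = 3.8571.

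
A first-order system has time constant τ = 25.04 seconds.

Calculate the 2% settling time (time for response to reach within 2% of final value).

For first-order system, 2% settling time ≈ 4τ = 4 × 25.04 = 100.16 s.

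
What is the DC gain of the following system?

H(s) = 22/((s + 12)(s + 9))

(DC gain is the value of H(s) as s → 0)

DC gain = H(0) = 22/(12 × 9) = 22/108 = 0.2037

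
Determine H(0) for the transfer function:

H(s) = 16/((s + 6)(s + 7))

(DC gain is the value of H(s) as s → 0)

DC gain = H(0) = 16/(6 × 7) = 16/42 = 0.3810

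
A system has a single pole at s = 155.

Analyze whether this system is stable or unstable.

Pole at s = 155 is in the right half-plane. Unstable.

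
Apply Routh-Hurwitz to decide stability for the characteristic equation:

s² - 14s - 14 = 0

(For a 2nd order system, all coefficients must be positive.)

Coefficients: 1, -14, -14. b=-14, c=-14 not positive, so system is unstable.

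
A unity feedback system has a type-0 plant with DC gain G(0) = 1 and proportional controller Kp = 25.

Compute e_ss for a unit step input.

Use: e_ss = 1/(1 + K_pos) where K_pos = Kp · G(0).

K_pos = Kp · G(0) = 25 × 1 = 25. e_ss = 1/(1 + 25) = 0.0385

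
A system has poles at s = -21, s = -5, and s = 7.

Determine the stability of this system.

Pole(s) at s = 7 are not in the left half-plane. System is unstable.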